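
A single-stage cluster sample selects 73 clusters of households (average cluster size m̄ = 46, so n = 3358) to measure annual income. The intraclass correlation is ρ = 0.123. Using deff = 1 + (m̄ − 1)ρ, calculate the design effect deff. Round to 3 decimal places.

deff = 1 + (46 − 1)·0.123 = 1 + 5.535 = 6.535.

6.535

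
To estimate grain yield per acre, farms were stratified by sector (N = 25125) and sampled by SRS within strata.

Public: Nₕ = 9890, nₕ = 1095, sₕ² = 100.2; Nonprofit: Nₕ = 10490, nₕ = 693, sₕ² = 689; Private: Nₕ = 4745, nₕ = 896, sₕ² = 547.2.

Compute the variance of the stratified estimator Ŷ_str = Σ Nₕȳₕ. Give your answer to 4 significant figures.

1.213 × 10^8

Var(Ŷ_str) = Σₕ Nₕ²(1 − fₕ)sₕ²/nₕ.
Public: 9890²·(1 − 1095/9890)·100.2/1095 = 7.9594991 × 10^6.
Nonprofit: 10490²·(1 − 693/10490)·689/693 = 1.0217734 × 10^8.
Private: 4745²·(1 − 896/4745)·547.2/896 = 1.1153783 × 10^7.
Sum = 1.2129062 × 10^8.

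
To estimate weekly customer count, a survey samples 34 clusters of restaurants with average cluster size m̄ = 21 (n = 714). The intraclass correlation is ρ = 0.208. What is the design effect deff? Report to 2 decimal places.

deff = 1 + (21 − 1)·0.208 = 1 + 4.16 = 5.16.

5.16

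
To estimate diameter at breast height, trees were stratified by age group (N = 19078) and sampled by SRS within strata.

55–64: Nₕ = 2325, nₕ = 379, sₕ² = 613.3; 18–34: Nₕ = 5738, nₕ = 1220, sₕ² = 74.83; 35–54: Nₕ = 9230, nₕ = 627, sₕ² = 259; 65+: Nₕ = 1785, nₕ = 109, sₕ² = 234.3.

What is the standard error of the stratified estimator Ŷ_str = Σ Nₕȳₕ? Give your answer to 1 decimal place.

6938.5

Var(Ŷ_str) = Σₕ Nₕ²(1 − fₕ)sₕ²/nₕ.
55–64: 2325²·(1 − 379/2325)·613.3/379 = 7.3214913 × 10^6.
18–34: 5738²·(1 − 1220/5738)·74.83/1220 = 1.5900936 × 10^6.
35–54: 9230²·(1 − 627/9230)·259/627 = 3.2800756 × 10^7.
65+: 1785²·(1 − 109/1785)·234.3/109 = 6.4306967 × 10^6.
Sum = 4.8143038 × 10^7.
SE = √(4.8143038 × 10^7) = 6938.5.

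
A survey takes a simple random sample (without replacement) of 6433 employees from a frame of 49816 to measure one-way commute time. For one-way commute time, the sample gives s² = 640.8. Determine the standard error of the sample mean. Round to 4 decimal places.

0.2945

Under SRS without replacement, Var(ȳ) = (1 − f)·s²/n with f = n/N = 6433/49816 = 0.12913522.
Var(ȳ) = (1 − 0.12913522)·640.8/6433 = 0.87086478·0.099611379 = 0.086748042.
SE(ȳ) = √(0.086748042) = 0.2945.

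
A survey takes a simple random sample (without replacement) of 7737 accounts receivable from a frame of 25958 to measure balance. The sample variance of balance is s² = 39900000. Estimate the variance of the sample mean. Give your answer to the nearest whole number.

3620

Under SRS without replacement, Var(ȳ) = (1 − f)·s²/n with f = n/N = 7737/25958 = 0.29805840.
Var(ȳ) = (1 − 0.29805840)·39900000/7737 = 0.70194160·5157.0376 = 3619.9392.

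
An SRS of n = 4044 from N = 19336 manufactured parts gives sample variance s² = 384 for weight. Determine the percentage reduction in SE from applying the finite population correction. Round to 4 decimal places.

11.0699

f = n/N = 4044/19336 = 0.20914357.
SE_no-fpc = √(s²/n) = 0.30814849; SE_fpc = √((1−f)s²/n) = 0.27403679.
Ratio = √(1−f) = 0.88930109. Reduction = 100·(1 − 0.88930109) = 11.0699%.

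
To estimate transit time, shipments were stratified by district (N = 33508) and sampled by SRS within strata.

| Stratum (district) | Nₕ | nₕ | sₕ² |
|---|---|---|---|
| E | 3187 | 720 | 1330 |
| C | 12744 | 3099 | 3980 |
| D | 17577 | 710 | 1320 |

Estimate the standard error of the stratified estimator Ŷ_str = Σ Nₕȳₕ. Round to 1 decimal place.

26899.2

Var(Ŷ_str) = Σₕ Nₕ²(1 − fₕ)sₕ²/nₕ.
E: 3187²·(1 − 720/3187)·1330/720 = 1.4523469 × 10^7.
C: 12744²·(1 − 3099/12744)·3980/3099 = 1.5785905 × 10^8.
D: 17577²·(1 − 710/17577)·1320/710 = 5.51186 × 10^8.
Sum = 7.2356852 × 10^8.
SE = √(7.2356852 × 10^8) = 26899.2.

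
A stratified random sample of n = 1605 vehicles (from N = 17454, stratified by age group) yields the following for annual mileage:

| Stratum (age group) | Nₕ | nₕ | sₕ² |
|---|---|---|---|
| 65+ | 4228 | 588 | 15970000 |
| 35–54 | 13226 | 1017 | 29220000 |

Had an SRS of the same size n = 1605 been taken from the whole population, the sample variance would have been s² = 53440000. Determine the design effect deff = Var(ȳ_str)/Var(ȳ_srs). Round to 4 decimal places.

Var(ȳ_str) = Σ Wₕ²(1−fₕ)sₕ²/nₕ with Wₕ = Nₕ/17454:
  65+: (4228/17454)²·(1−588/4228)·15970000/588 = 1372.0629
  35–54: (13226/17454)²·(1−1017/13226)·29220000/1017 = 15229.229
  → Var(ȳ_str) = 16601.292.
Var(ȳ_srs) = (1 − 1605/17454)·53440000/1605 = 30234.188.
deff = 16601.292 / 30234.188 = 0.5491.

0.5491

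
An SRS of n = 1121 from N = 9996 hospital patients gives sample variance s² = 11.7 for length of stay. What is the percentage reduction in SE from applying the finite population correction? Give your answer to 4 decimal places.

f = n/N = 1121/9996 = 0.11214486.
SE_no-fpc = √(s²/n) = 0.10216217; SE_fpc = √((1−f)s²/n) = 0.096263397.
Ratio = √(1−f) = 0.94226066. Reduction = 100·(1 − 0.94226066) = 5.7739%.

5.7739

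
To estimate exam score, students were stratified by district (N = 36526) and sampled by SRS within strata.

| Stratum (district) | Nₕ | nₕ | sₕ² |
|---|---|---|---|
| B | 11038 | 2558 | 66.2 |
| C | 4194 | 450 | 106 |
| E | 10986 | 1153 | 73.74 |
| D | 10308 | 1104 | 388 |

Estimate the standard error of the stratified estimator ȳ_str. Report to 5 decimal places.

Var(ȳ_str) = Σₕ Wₕ²(1 − fₕ)sₕ²/nₕ with Wₕ = Nₕ/N, N = 36526.
B: Wₕ = 0.30219570; term = 0.30219570²·(1 − 0.23174488)·66.2/2558 = 0.0018156806.
C: Wₕ = 0.11482232; term = 0.11482232²·(1 − 0.10729614)·106/450 = 0.002772384.
E: Wₕ = 0.30077205; term = 0.30077205²·(1 − 0.10495176)·73.74/1153 = 0.0051783957.
D: Wₕ = 0.28220993; term = 0.28220993²·(1 − 0.10710128)·388/1104 = 0.024992485.
Sum = 0.034758945.
SE = √(0.034758945) = 0.18644.

0.18644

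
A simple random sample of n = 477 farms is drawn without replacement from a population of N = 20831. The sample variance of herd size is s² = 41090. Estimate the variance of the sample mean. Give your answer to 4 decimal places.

Under SRS without replacement, Var(ȳ) = (1 − f)·s²/n with f = n/N = 477/20831 = 0.02289856.
Var(ȳ) = (1 − 0.02289856)·41090/477 = 0.97710144·86.142558 = 84.170017.

84.1700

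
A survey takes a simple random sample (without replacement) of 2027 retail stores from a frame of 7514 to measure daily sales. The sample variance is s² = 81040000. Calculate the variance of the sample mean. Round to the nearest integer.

29195

Under SRS without replacement, Var(ȳ) = (1 − f)·s²/n with f = n/N = 2027/7514 = 0.26976311.
Var(ȳ) = (1 − 0.26976311)·81040000/2027 = 0.73023689·39980.266 = 29195.065.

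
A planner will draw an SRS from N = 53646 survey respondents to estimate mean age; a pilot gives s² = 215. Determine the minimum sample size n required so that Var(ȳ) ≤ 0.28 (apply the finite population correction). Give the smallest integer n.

758

Without fpc, n₀ = s²/D = 215/0.28 = 767.8571.
With fpc, (1 − n/N)·s²/n ≤ D requires n ≥ n₀/(1 + n₀/N) = 767.8571/(1 + 767.8571/53646) = 757.0215.
Rounding up, n = 758.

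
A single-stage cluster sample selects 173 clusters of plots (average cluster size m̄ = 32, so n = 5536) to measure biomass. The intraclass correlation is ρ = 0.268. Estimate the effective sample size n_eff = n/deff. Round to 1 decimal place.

594.8

deff = 1 + (32 − 1)·0.268 = 1 + 8.308 = 9.308.
n_eff = 5536 / 9.308 = 594.8.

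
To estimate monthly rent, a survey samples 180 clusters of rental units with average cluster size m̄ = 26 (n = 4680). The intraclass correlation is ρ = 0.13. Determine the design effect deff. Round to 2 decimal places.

4.25

deff = 1 + (26 − 1)·0.13 = 1 + 3.25 = 4.25.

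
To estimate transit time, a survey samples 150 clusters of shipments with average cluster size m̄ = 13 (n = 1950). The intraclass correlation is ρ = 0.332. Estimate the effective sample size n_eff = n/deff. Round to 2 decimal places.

391.25

deff = 1 + (13 − 1)·0.332 = 1 + 3.984 = 4.984.
n_eff = 1950 / 4.984 = 391.25.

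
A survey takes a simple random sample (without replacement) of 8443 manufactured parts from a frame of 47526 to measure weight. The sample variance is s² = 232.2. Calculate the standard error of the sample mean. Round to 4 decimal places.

Under SRS without replacement, Var(ȳ) = (1 − f)·s²/n with f = n/N = 8443/47526 = 0.17765013.
Var(ȳ) = (1 − 0.17765013)·232.2/8443 = 0.82234987·0.027502073 = 0.022616326.
SE(ȳ) = √(0.022616326) = 0.1504.

0.1504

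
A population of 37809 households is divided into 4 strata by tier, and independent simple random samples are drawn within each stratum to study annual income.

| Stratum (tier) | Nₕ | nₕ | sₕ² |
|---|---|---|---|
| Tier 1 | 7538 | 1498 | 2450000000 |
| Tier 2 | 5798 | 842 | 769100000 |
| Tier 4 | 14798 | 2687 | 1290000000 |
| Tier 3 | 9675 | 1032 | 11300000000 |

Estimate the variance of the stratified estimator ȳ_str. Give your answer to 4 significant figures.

Var(ȳ_str) = Σₕ Wₕ²(1 − fₕ)sₕ²/nₕ with Wₕ = Nₕ/N, N = 37809.
Tier 1: Wₕ = 0.19937052; term = 0.19937052²·(1 − 0.19872645)·2450000000/1498 = 52090.312.
Tier 2: Wₕ = 0.15334973; term = 0.15334973²·(1 − 0.14522249)·769100000/842 = 18360.726.
Tier 4: Wₕ = 0.39138829; term = 0.39138829²·(1 − 0.18157859)·1290000000/2687 = 60188.662.
Tier 3: Wₕ = 0.25589145; term = 0.25589145²·(1 − 0.10666667)·11300000000/1032 = 640506.96.
Sum = 771146.66.

771100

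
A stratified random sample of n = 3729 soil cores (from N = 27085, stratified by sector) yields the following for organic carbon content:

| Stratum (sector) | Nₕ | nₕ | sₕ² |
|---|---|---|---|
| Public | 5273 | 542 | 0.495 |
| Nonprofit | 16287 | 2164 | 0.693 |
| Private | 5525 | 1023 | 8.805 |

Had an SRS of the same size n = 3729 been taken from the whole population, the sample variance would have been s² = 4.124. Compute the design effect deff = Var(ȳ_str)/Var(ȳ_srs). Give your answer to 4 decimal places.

0.4439

Var(ȳ_str) = Σ Wₕ²(1−fₕ)sₕ²/nₕ with Wₕ = Nₕ/27085:
  Public: (5273/27085)²·(1−542/5273)·0.495/542 = 3.1056961 × 10^-5
  Nonprofit: (16287/27085)²·(1−2164/16287)·0.693/2164 = 1.0041217 × 10^-4
  Private: (5525/27085)²·(1−1023/5525)·8.805/1023 = 2.9183261 × 10^-4
  → Var(ȳ_str) = 4.2330174 × 10^-4.
Var(ȳ_srs) = (1 − 3729/27085)·4.124/3729 = 9.5366512 × 10^-4.
deff = (4.2330174 × 10^-4) / (9.5366512 × 10^-4) = 0.4439.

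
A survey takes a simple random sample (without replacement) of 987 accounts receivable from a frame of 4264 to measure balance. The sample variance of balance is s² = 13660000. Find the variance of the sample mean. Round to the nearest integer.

Under SRS without replacement, Var(ȳ) = (1 − f)·s²/n with f = n/N = 987/4264 = 0.23147280.
Var(ȳ) = (1 − 0.23147280)·13660000/987 = 0.76852720·13839.919 = 10636.354.

10636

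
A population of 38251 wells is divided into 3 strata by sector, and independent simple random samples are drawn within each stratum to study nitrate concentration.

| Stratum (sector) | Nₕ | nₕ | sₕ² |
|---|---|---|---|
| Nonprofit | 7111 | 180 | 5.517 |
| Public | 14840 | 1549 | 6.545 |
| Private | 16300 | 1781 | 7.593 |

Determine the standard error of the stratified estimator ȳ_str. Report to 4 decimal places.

0.0479

Var(ȳ_str) = Σₕ Wₕ²(1 − fₕ)sₕ²/nₕ with Wₕ = Nₕ/N, N = 38251.
Nonprofit: Wₕ = 0.18590364; term = 0.18590364²·(1 − 0.02531290)·5.517/180 = 0.0010324558.
Public: Wₕ = 0.38796371; term = 0.38796371²·(1 − 0.10438005)·6.545/1549 = 5.6959243 × 10^-4.
Private: Wₕ = 0.42613265; term = 0.42613265²·(1 − 0.10926380)·7.593/1781 = 6.8958563 × 10^-4.
Sum = 0.0022916339.
SE = √(0.0022916339) = 0.0479.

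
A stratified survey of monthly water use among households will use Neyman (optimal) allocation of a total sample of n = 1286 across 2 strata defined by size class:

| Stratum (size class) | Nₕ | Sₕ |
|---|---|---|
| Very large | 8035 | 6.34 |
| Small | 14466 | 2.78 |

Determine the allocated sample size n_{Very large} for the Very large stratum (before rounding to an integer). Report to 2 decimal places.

718.66

Neyman allocation: nₕ = n·NₕSₕ / Σⱼ NⱼSⱼ.
Σ NⱼSⱼ = 8035·6.34 + 14466·2.78 = 91157.38.
n_{Very large} = 1286·8035·6.34 / 91157.38 = 718.66.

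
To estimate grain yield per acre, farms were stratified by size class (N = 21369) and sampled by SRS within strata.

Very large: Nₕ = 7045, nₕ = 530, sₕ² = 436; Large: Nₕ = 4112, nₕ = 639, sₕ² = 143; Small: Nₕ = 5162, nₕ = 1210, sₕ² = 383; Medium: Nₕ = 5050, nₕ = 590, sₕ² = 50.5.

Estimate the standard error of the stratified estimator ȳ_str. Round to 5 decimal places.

Var(ȳ_str) = Σₕ Wₕ²(1 − fₕ)sₕ²/nₕ with Wₕ = Nₕ/N, N = 21369.
Very large: Wₕ = 0.32968319; term = 0.32968319²·(1 − 0.07523066)·436/530 = 0.082687077.
Large: Wₕ = 0.19242828; term = 0.19242828²·(1 − 0.15539883)·143/639 = 0.0069988175.
Small: Wₕ = 0.24156488; term = 0.24156488²·(1 − 0.23440527)·383/1210 = 0.014140994.
Medium: Wₕ = 0.23632365; term = 0.23632365²·(1 − 0.11683168)·50.5/590 = 0.0042217956.
Sum = 0.10804868.
SE = √(0.10804868) = 0.32871.

0.32871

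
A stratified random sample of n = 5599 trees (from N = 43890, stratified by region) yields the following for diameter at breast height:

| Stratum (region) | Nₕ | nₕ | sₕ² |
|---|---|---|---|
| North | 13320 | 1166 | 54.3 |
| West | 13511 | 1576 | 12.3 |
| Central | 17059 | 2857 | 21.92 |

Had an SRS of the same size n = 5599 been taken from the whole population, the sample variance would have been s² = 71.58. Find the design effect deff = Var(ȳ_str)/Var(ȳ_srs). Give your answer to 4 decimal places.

0.4960

Var(ȳ_str) = Σ Wₕ²(1−fₕ)sₕ²/nₕ with Wₕ = Nₕ/43890:
  North: (13320/43890)²·(1−1166/13320)·54.3/1166 = 0.0039137544
  West: (13511/43890)²·(1−1576/13511)·12.3/1576 = 6.5332256 × 10^-4
  Central: (17059/43890)²·(1−2857/17059)·21.92/2857 = 9.6494426 × 10^-4
  → Var(ȳ_str) = 0.0055320212.
Var(ȳ_srs) = (1 − 5599/43890)·71.58/5599 = 0.01115353.
deff = 0.0055320212 / 0.01115353 = 0.4960.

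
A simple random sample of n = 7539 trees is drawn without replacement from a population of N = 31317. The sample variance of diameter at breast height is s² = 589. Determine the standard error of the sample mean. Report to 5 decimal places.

0.24356

Under SRS without replacement, Var(ȳ) = (1 − f)·s²/n with f = n/N = 7539/31317 = 0.24073187.
Var(ȳ) = (1 − 0.24073187)·589/7539 = 0.75926813·0.078127073 = 0.059319396.
SE(ȳ) = √(0.059319396) = 0.24356.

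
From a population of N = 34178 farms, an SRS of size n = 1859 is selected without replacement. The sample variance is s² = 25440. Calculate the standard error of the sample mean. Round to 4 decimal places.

3.5973

Under SRS without replacement, Var(ȳ) = (1 − f)·s²/n with f = n/N = 1859/34178 = 0.05439171.
Var(ȳ) = (1 − 0.05439171)·25440/1859 = 0.94560829·13.684777 = 12.940438.
SE(ȳ) = √(12.940438) = 3.5973.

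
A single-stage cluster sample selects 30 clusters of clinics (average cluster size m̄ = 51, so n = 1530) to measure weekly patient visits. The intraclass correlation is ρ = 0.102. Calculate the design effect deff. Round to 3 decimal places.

6.100

deff = 1 + (51 − 1)·0.102 = 1 + 5.1 = 6.1.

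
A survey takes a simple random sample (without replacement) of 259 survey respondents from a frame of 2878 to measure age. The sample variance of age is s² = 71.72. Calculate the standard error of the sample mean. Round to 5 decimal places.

0.50199

Under SRS without replacement, Var(ȳ) = (1 − f)·s²/n with f = n/N = 259/2878 = 0.08999305.
Var(ȳ) = (1 − 0.08999305)·71.72/259 = 0.91000695·0.2769112 = 0.25199111.
SE(ȳ) = √(0.25199111) = 0.50199.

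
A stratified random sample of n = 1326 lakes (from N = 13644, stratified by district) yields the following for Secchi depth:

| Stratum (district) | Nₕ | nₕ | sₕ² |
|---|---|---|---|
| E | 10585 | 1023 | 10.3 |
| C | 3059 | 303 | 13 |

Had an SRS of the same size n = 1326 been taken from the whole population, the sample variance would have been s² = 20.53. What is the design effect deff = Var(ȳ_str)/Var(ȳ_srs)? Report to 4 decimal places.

Var(ȳ_str) = Σ Wₕ²(1−fₕ)sₕ²/nₕ with Wₕ = Nₕ/13644:
  E: (10585/13644)²·(1−1023/10585)·10.3/1023 = 0.0054741636
  C: (3059/13644)²·(1−303/3059)·13/303 = 0.0019430143
  → Var(ȳ_str) = 0.0074171779.
Var(ȳ_srs) = (1 − 1326/13644)·20.53/1326 = 0.013977964.
deff = 0.0074171779 / 0.013977964 = 0.5306.

0.5306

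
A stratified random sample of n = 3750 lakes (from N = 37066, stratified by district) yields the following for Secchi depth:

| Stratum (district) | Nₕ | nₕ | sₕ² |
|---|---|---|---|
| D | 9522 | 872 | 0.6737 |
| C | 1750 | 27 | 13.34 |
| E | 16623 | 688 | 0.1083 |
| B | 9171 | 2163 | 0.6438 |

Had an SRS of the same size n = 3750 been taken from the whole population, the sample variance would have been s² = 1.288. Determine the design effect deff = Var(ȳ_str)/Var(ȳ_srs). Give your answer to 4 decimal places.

Var(ȳ_str) = Σ Wₕ²(1−fₕ)sₕ²/nₕ with Wₕ = Nₕ/37066:
  D: (9522/37066)²·(1−872/9522)·0.6737/872 = 4.6317265 × 10^-5
  C: (1750/37066)²·(1−27/1750)·13.34/27 = 0.0010843362
  E: (16623/37066)²·(1−688/16623)·0.1083/688 = 3.0349396 × 10^-5
  B: (9171/37066)²·(1−2163/9171)·0.6438/2163 = 1.3923672 × 10^-5
  → Var(ȳ_str) = 0.0011749265.
Var(ȳ_srs) = (1 − 3750/37066)·1.288/3750 = 3.0871784 × 10^-4.
deff = 0.0011749265 / (3.0871784 × 10^-4) = 3.8058.

3.8058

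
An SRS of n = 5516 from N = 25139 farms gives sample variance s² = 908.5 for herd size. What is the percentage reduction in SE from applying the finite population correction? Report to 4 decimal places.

f = n/N = 5516/25139 = 0.21942002.
SE_no-fpc = √(s²/n) = 0.40583578; SE_fpc = √((1−f)s²/n) = 0.35855769.
Ratio = √(1−f) = 0.88350437. Reduction = 100·(1 − 0.88350437) = 11.6496%.

11.6496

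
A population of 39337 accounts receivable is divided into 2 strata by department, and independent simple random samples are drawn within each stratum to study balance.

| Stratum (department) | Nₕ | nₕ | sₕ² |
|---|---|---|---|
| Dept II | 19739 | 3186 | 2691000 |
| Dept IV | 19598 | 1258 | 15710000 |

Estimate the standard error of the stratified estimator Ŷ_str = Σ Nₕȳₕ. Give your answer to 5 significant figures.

2.1828 × 10^6

Var(Ŷ_str) = Σₕ Nₕ²(1 − fₕ)sₕ²/nₕ.
Dept II: 19739²·(1 − 3186/19739)·2691000/3186 = 2.7597503 × 10^11.
Dept IV: 19598²·(1 − 1258/19598)·15710000/1258 = 4.4885558 × 10^12.
Sum = 4.7645308 × 10^12.
SE = √(4.7645308 × 10^12) = 2.1828 × 10^6.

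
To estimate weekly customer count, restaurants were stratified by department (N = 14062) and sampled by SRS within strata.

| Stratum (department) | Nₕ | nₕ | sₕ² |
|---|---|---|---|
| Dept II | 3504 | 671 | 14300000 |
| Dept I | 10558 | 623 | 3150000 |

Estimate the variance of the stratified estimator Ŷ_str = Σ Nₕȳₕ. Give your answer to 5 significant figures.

7.4192 × 10^11

Var(Ŷ_str) = Σₕ Nₕ²(1 − fₕ)sₕ²/nₕ.
Dept II: 3504²·(1 − 671/3504)·14300000/671 = 2.1155544 × 10^11.
Dept I: 10558²·(1 − 623/10558)·3150000/623 = 5.3036156 × 10^11.
Sum = 7.41917 × 10^11.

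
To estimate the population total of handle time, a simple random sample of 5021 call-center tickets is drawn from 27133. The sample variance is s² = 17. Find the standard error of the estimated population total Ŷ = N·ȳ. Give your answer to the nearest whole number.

Var(Ŷ) = N²·Var(ȳ) = N²·(1 − n/N)·s²/n.
f = 5021/27133 = 0.18505141; Var(ȳ) = 0.81494859·17/5021 = 0.0027592364.
Var(Ŷ) = 27133² · 0.0027592364 = 2.031349 × 10^6.
SE(Ŷ) = √(2.031349 × 10^6) = 1425.

1425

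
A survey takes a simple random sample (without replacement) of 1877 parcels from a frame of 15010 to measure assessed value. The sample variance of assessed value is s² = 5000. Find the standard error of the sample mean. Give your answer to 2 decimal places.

Under SRS without replacement, Var(ȳ) = (1 − f)·s²/n with f = n/N = 1877/15010 = 0.12504997.
Var(ȳ) = (1 − 0.12504997)·5000/1877 = 0.87495003·2.6638253 = 2.330714.
SE(ȳ) = √(2.330714) = 1.53.

1.53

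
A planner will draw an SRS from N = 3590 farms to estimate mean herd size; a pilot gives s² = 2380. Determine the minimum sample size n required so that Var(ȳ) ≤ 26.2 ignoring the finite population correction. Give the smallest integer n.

91

Without fpc, n₀ = s²/D = 2380/26.2 = 90.8397.
Rounding up, n = 91.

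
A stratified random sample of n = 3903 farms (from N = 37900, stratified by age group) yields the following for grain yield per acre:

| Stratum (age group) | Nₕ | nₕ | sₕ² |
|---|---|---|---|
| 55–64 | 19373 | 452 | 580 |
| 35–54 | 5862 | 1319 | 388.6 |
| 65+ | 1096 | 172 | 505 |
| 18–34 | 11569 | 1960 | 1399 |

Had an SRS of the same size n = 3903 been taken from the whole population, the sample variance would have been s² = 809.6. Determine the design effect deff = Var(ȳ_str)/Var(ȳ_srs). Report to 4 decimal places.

2.0972

Var(ȳ_str) = Σ Wₕ²(1−fₕ)sₕ²/nₕ with Wₕ = Nₕ/37900:
  55–64: (19373/37900)²·(1−452/19373)·580/452 = 0.32745536
  35–54: (5862/37900)²·(1−1319/5862)·388.6/1319 = 0.0054622067
  65+: (1096/37900)²·(1−172/1096)·505/172 = 0.0020699842
  18–34: (11569/37900)²·(1−1960/11569)·1399/1960 = 0.055240454
  → Var(ȳ_str) = 0.390228.
Var(ȳ_srs) = (1 − 3903/37900)·809.6/3903 = 0.1860687.
deff = 0.390228 / 0.1860687 = 2.0972.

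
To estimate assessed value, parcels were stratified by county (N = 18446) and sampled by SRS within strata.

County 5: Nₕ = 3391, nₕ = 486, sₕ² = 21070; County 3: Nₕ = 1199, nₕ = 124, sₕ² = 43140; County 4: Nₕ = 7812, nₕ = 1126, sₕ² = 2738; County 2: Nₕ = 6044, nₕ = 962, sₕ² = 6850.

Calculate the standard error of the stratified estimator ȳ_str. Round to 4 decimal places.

Var(ȳ_str) = Σₕ Wₕ²(1 − fₕ)sₕ²/nₕ with Wₕ = Nₕ/N, N = 18446.
County 5: Wₕ = 0.18383389; term = 0.18383389²·(1 − 0.14332055)·21070/486 = 1.2551562.
County 3: Wₕ = 0.06500054; term = 0.06500054²·(1 − 0.10341952)·43140/124 = 1.3178977.
County 4: Wₕ = 0.42350645; term = 0.42350645²·(1 − 0.14413722)·2738/1126 = 0.3732667.
County 2: Wₕ = 0.32765911; term = 0.32765911²·(1 − 0.15916612)·6850/962 = 0.64279162.
Sum = 3.5891122.
SE = √(3.5891122) = 1.8945.

1.8945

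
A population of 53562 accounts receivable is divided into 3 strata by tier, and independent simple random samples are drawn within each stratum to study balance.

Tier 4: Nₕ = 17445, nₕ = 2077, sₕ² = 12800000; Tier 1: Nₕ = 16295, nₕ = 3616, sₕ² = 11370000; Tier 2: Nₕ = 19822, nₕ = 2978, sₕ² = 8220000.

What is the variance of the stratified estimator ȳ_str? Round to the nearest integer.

Var(ȳ_str) = Σₕ Wₕ²(1 − fₕ)sₕ²/nₕ with Wₕ = Nₕ/N, N = 53562.
Tier 4: Wₕ = 0.32569732; term = 0.32569732²·(1 − 0.11905990)·12800000/2077 = 575.90152.
Tier 1: Wₕ = 0.30422688; term = 0.30422688²·(1 − 0.22190856)·11370000/3616 = 226.44245.
Tier 2: Wₕ = 0.37007580; term = 0.37007580²·(1 − 0.15023711)·8220000/2978 = 321.23752.
Sum = 1123.5815.

1124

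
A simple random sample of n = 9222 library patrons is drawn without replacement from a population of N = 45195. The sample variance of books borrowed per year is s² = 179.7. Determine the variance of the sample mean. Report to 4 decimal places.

Under SRS without replacement, Var(ȳ) = (1 − f)·s²/n with f = n/N = 9222/45195 = 0.20404912.
Var(ȳ) = (1 − 0.20404912)·179.7/9222 = 0.79595088·0.019486012 = 0.015509908.

0.0155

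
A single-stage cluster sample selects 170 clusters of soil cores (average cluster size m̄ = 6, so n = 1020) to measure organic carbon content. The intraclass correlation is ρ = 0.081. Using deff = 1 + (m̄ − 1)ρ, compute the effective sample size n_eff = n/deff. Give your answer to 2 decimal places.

deff = 1 + (6 − 1)·0.081 = 1 + 0.405 = 1.405.
n_eff = 1020 / 1.405 = 725.98.

725.98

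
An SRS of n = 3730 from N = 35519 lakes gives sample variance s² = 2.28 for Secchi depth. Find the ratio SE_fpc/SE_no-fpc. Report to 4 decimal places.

f = n/N = 3730/35519 = 0.10501422.
SE_no-fpc = √(s²/n) = 0.024723674; SE_fpc = √((1−f)s²/n) = 0.023389507.
Ratio = √(1−f) = 0.94603688.

0.9460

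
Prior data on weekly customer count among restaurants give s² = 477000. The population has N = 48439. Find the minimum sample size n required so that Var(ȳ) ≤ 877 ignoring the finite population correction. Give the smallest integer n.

Without fpc, n₀ = s²/D = 477000/877 = 543.8997.
Rounding up, n = 544.

544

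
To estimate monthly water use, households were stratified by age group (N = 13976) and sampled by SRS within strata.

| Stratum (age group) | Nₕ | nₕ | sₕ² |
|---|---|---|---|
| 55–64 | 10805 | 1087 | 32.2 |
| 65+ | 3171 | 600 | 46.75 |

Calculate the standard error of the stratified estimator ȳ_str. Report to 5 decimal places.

Var(ȳ_str) = Σₕ Wₕ²(1 − fₕ)sₕ²/nₕ with Wₕ = Nₕ/N, N = 13976.
55–64: Wₕ = 0.77311105; term = 0.77311105²·(1 − 0.10060157)·32.2/1087 = 0.015924368.
65+: Wₕ = 0.22688895; term = 0.22688895²·(1 − 0.18921476)·46.75/600 = 0.0032520926.
Sum = 0.019176461.
SE = √(0.019176461) = 0.13848.

0.13848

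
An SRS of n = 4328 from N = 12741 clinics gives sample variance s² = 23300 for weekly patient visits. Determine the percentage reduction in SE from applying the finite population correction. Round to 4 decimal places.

f = n/N = 4328/12741 = 0.33969076.
SE_no-fpc = √(s²/n) = 2.3202476; SE_fpc = √((1−f)s²/n) = 1.8854196.
Ratio = √(1−f) = 0.81259414. Reduction = 100·(1 − 0.81259414) = 18.7406%.

18.7406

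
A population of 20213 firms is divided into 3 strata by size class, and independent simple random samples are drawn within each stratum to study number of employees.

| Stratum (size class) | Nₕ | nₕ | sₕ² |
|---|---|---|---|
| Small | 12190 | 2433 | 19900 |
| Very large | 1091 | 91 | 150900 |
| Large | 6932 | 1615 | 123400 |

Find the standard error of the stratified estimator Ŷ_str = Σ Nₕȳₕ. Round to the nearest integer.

74821

Var(Ŷ_str) = Σₕ Nₕ²(1 − fₕ)sₕ²/nₕ.
Small: 12190²·(1 − 2433/12190)·19900/2433 = 9.7281661 × 10^8.
Very large: 1091²·(1 − 91/1091)·150900/91 = 1.8091418 × 10^9.
Large: 6932²·(1 − 1615/6932)·123400/1615 = 2.8162282 × 10^9.
Sum = 5.5981866 × 10^9.
SE = √(5.5981866 × 10^9) = 74821.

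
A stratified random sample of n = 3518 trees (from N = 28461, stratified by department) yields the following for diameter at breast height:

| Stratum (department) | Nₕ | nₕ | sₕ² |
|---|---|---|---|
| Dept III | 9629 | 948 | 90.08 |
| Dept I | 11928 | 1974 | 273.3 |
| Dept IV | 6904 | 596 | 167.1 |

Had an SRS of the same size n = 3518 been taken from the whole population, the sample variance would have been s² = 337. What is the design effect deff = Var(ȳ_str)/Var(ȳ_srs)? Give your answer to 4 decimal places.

Var(ȳ_str) = Σ Wₕ²(1−fₕ)sₕ²/nₕ with Wₕ = Nₕ/28461:
  Dept III: (9629/28461)²·(1−948/9629)·90.08/948 = 0.009805521
  Dept I: (11928/28461)²·(1−1974/11928)·273.3/1974 = 0.020293523
  Dept IV: (6904/28461)²·(1−596/6904)·167.1/596 = 0.015073786
  → Var(ȳ_str) = 0.04517283.
Var(ȳ_srs) = (1 − 3518/28461)·337/3518 = 0.0839523.
deff = 0.04517283 / 0.0839523 = 0.5381.

0.5381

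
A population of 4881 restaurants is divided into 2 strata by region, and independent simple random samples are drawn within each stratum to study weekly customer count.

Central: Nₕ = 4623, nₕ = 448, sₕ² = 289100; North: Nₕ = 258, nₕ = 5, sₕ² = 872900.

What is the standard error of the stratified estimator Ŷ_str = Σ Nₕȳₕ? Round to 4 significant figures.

154400

Var(Ŷ_str) = Σₕ Nₕ²(1 − fₕ)sₕ²/nₕ.
Central: 4623²·(1 − 448/4623)·289100/448 = 1.2455193 × 10^10.
North: 258²·(1 − 5/258)·872900/5 = 1.1395535 × 10^10.
Sum = 2.3850728 × 10^10.
SE = √(2.3850728 × 10^10) = 154400.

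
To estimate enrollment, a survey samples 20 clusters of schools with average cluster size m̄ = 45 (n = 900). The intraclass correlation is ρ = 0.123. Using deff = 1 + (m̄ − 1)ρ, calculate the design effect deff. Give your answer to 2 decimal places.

deff = 1 + (45 − 1)·0.123 = 1 + 5.412 = 6.412.

6.41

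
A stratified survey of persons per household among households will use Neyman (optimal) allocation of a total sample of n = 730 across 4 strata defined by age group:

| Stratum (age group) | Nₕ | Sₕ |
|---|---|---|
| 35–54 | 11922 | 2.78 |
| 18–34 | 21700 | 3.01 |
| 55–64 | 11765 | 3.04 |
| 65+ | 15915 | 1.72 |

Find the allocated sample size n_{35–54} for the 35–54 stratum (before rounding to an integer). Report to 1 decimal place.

149.7

Neyman allocation: nₕ = n·NₕSₕ / Σⱼ NⱼSⱼ.
Σ NⱼSⱼ = 11922·2.78 + 21700·3.01 + 11765·3.04 + 15915·1.72 = 161599.56.
n_{35–54} = 730·11922·2.78 / 161599.56 = 149.7.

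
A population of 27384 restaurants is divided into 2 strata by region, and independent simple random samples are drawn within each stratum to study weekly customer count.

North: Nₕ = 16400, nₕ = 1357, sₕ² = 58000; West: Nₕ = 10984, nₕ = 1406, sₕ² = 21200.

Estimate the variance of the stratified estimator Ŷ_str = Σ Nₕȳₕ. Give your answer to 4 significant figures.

1.213 × 10^10

Var(Ŷ_str) = Σₕ Nₕ²(1 − fₕ)sₕ²/nₕ.
North: 16400²·(1 − 1357/16400)·58000/1357 = 1.0544511 × 10^10.
West: 10984²·(1 − 1406/10984)·21200/1406 = 1.5863021 × 10^9.
Sum = 1.2130813 × 10^10.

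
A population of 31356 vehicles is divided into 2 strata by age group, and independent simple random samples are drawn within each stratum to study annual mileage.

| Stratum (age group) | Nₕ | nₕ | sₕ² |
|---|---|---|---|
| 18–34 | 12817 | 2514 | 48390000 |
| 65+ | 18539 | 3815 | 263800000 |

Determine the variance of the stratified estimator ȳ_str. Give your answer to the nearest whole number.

21783

Var(ȳ_str) = Σₕ Wₕ²(1 − fₕ)sₕ²/nₕ with Wₕ = Nₕ/N, N = 31356.
18–34: Wₕ = 0.40875749; term = 0.40875749²·(1 − 0.19614574)·48390000/2514 = 2585.2296.
65+: Wₕ = 0.59124251; term = 0.59124251²·(1 − 0.20578240)·263800000/3815 = 19197.782.
Sum = 21783.012.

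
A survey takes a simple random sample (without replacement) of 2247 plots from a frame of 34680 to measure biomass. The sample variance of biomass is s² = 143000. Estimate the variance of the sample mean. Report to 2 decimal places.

Under SRS without replacement, Var(ȳ) = (1 − f)·s²/n with f = n/N = 2247/34680 = 0.06479239.
Var(ȳ) = (1 − 0.06479239)·143000/2247 = 0.93520761·63.640409 = 59.516995.

59.52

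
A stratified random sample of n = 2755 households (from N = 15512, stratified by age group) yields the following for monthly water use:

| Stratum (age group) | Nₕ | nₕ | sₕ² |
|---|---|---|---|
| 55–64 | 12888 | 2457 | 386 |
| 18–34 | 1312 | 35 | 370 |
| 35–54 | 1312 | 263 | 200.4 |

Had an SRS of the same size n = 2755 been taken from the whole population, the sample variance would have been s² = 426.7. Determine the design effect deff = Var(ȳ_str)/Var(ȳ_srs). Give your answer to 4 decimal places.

Var(ȳ_str) = Σ Wₕ²(1−fₕ)sₕ²/nₕ with Wₕ = Nₕ/15512:
  55–64: (12888/15512)²·(1−2457/12888)·386/2457 = 0.087772411
  18–34: (1312/15512)²·(1−35/1312)·370/35 = 0.073607627
  35–54: (1312/15512)²·(1−263/1312)·200.4/263 = 0.0043582857
  → Var(ȳ_str) = 0.16573832.
Var(ȳ_srs) = (1 − 2755/15512)·426.7/2755 = 0.1273743.
deff = 0.16573832 / 0.1273743 = 1.3012.

1.3012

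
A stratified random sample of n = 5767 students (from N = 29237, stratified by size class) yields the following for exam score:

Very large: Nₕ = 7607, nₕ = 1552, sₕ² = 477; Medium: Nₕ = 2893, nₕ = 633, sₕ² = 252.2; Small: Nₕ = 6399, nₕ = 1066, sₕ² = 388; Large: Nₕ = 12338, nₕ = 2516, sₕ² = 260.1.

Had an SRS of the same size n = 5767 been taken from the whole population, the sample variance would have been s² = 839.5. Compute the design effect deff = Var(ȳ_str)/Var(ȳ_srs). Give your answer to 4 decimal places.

0.4176

Var(ȳ_str) = Σ Wₕ²(1−fₕ)sₕ²/nₕ with Wₕ = Nₕ/29237:
  Very large: (7607/29237)²·(1−1552/7607)·477/1552 = 0.016561078
  Medium: (2893/29237)²·(1−633/2893)·252.2/633 = 0.0030474222
  Small: (6399/29237)²·(1−1066/6399)·388/1066 = 0.014530903
  Large: (12338/29237)²·(1−2516/12338)·260.1/2516 = 0.014655775
  → Var(ȳ_str) = 0.048795178.
Var(ȳ_srs) = (1 − 5767/29237)·839.5/5767 = 0.116856.
deff = 0.048795178 / 0.116856 = 0.4176.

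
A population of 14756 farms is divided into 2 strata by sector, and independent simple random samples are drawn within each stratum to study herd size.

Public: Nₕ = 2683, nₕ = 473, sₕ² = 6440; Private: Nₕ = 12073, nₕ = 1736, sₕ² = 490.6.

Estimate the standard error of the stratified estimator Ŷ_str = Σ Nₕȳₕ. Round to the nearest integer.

Var(Ŷ_str) = Σₕ Nₕ²(1 − fₕ)sₕ²/nₕ.
Public: 2683²·(1 − 473/2683)·6440/473 = 8.0730506 × 10^7.
Private: 12073²·(1 − 1736/12073)·490.6/1736 = 3.5268545 × 10^7.
Sum = 1.1599905 × 10^8.
SE = √(1.1599905 × 10^8) = 10770.

10770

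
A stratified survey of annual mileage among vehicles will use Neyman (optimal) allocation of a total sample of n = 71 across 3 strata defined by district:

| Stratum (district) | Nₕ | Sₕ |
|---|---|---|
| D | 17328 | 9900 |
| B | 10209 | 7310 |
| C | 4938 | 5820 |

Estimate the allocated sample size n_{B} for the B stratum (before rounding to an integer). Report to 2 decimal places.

19.27

Neyman allocation: nₕ = n·NₕSₕ / Σⱼ NⱼSⱼ.
Σ NⱼSⱼ = 17328·9900 + 10209·7310 + 4938·5820 = 2.7491415 × 10^8.
n_{B} = 71·10209·7310 / (2.7491415 × 10^8) = 19.27.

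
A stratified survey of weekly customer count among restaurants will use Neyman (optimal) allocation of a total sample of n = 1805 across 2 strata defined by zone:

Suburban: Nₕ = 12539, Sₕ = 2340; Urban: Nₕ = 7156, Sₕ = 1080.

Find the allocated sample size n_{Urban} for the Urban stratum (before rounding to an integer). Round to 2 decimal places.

376.32

Neyman allocation: nₕ = n·NₕSₕ / Σⱼ NⱼSⱼ.
Σ NⱼSⱼ = 12539·2340 + 7156·1080 = 3.706974 × 10^7.
n_{Urban} = 1805·7156·1080 / (3.706974 × 10^7) = 376.32.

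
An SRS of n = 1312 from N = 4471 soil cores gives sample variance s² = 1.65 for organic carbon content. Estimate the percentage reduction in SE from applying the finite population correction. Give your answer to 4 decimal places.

15.9433

f = n/N = 1312/4471 = 0.29344666.
SE_no-fpc = √(s²/n) = 0.035462966; SE_fpc = √((1−f)s²/n) = 0.029809009.
Ratio = √(1−f) = 0.84056727. Reduction = 100·(1 − 0.84056727) = 15.9433%.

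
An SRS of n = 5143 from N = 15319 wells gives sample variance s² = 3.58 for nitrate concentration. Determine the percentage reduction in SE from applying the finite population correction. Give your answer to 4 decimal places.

f = n/N = 5143/15319 = 0.33572688.
SE_no-fpc = √(s²/n) = 0.026383551; SE_fpc = √((1−f)s²/n) = 0.021503373.
Ratio = √(1−f) = 0.81502952. Reduction = 100·(1 − 0.81502952) = 18.4970%.

18.4970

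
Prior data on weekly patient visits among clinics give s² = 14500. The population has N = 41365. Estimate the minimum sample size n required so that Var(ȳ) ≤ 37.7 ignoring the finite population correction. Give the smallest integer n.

Without fpc, n₀ = s²/D = 14500/37.7 = 384.6154.
Rounding up, n = 385.

385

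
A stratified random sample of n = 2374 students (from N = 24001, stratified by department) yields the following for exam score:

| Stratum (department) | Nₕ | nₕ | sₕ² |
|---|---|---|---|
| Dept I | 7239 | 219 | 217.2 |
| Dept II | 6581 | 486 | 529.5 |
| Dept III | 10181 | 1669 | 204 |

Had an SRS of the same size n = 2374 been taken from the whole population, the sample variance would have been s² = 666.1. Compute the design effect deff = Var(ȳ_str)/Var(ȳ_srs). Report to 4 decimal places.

0.7188

Var(ȳ_str) = Σ Wₕ²(1−fₕ)sₕ²/nₕ with Wₕ = Nₕ/24001:
  Dept I: (7239/24001)²·(1−219/7239)·217.2/219 = 0.087492882
  Dept II: (6581/24001)²·(1−486/6581)·529.5/486 = 0.075864155
  Dept III: (10181/24001)²·(1−1669/10181)·204/1669 = 0.018388115
  → Var(ȳ_str) = 0.18174515.
Var(ȳ_srs) = (1 − 2374/24001)·666.1/2374 = 0.25282829.
deff = 0.18174515 / 0.25282829 = 0.7188.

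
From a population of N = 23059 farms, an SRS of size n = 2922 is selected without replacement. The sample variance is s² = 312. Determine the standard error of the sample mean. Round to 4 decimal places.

Under SRS without replacement, Var(ȳ) = (1 − f)·s²/n with f = n/N = 2922/23059 = 0.12671842.
Var(ȳ) = (1 − 0.12671842)·312/2922 = 0.87328158·0.10677618 = 0.093245672.
SE(ȳ) = √(0.093245672) = 0.3054.

0.3054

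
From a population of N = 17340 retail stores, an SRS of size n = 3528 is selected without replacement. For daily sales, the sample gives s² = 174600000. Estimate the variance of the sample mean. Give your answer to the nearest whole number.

Under SRS without replacement, Var(ȳ) = (1 − f)·s²/n with f = n/N = 3528/17340 = 0.20346021.
Var(ȳ) = (1 − 0.20346021)·174600000/3528 = 0.79653979·49489.796 = 39420.592.

39421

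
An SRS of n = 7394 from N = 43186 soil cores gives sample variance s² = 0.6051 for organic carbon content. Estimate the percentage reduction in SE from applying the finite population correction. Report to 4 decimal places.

f = n/N = 7394/43186 = 0.17121289.
SE_no-fpc = √(s²/n) = 0.0090463597; SE_fpc = √((1−f)s²/n) = 0.0082356019.
Ratio = √(1−f) = 0.91037745. Reduction = 100·(1 − 0.91037745) = 8.9623%.

8.9623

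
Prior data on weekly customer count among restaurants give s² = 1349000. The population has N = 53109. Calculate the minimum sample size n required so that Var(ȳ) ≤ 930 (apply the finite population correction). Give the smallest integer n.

1412

Without fpc, n₀ = s²/D = 1349000/930 = 1450.5376.
With fpc, (1 − n/N)·s²/n ≤ D requires n ≥ n₀/(1 + n₀/N) = 1450.5376/(1 + 1450.5376/53109) = 1411.9731.
Rounding up, n = 1412.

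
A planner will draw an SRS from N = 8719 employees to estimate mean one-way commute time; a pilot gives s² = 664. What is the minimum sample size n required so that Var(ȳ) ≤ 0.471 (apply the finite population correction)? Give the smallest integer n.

1214

Without fpc, n₀ = s²/D = 664/0.471 = 1409.7665.
With fpc, (1 − n/N)·s²/n ≤ D requires n ≥ n₀/(1 + n₀/N) = 1409.7665/(1 + 1409.7665/8719) = 1213.5490.
Rounding up, n = 1214.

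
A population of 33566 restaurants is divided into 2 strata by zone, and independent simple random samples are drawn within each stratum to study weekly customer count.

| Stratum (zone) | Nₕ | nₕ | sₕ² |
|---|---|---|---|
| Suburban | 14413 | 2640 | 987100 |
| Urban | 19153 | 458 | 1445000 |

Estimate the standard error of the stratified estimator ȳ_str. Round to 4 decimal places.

32.5423

Var(ȳ_str) = Σₕ Wₕ²(1 − fₕ)sₕ²/nₕ with Wₕ = Nₕ/N, N = 33566.
Suburban: Wₕ = 0.42939284; term = 0.42939284²·(1 − 0.18316797)·987100/2640 = 56.311821.
Urban: Wₕ = 0.57060716; term = 0.57060716²·(1 − 0.02391270)·1445000/458 = 1002.6872.
Sum = 1058.999.
SE = √(1058.999) = 32.5423.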